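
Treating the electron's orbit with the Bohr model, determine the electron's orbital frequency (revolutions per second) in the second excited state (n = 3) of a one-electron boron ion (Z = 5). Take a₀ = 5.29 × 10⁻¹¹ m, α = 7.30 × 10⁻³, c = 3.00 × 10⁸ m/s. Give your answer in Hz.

r = n²a₀/Z = 9.52 × 10⁻¹¹ m, v = Zαc/n = 3.65 × 10⁶ m/s
f = v/(2πr) = 6.10 × 10¹⁵ Hz

6.10 × 10¹⁵ Hz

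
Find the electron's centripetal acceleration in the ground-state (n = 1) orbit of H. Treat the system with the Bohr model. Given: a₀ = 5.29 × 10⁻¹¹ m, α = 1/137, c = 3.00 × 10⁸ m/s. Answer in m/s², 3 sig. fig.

r = n²a₀/Z = 5.29 × 10⁻¹¹ m, v = Zαc/n = 2.19 × 10⁶ m/s
a = v²/r = (2.19 × 10⁶)² / 5.29 × 10⁻¹¹ = 9.06 × 10²² m/s²

9.06 × 10²² m/s²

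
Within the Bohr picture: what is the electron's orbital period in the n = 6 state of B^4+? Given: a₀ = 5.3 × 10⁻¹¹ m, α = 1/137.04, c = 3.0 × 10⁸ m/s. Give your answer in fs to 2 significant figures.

r = n²a₀/Z = 6²·5.3 × 10⁻¹¹/5 = 3.8 × 10⁻¹⁰ m
v = Zαc/n = 5·0.0073·3.0 × 10⁸/6 = 1.8 × 10⁶ m/s
T = 2πr/v = 1.3 × 10⁻¹⁵ s = 1.3 fs

1.3 fs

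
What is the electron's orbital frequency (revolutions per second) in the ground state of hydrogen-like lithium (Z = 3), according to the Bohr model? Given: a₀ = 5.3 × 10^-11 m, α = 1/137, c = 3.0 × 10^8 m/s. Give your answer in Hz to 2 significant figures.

5.9 × 10^16 Hz

r = n²a₀/Z = 1.8 × 10^-11 m, v = Zαc/n = 6.6 × 10^6 m/s
f = v/(2πr) = 5.9 × 10^16 Hz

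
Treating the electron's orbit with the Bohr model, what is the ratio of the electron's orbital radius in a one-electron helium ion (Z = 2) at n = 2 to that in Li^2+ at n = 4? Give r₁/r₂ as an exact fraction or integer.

3/8

r ∝ Z^-1 · n^2
r₁/r₂ = (2/3)^-1 · (2/4)^2 = 3/8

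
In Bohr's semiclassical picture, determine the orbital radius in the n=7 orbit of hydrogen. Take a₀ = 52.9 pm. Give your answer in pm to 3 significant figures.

2590 pm

r_n = n²a₀/Z = 7² × 52.9 / 1
    = 49 × 52.9 / 1 = 2590 pm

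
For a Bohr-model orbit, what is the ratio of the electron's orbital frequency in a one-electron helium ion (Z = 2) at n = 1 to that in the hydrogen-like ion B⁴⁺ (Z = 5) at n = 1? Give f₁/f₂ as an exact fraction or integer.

4/25

f ∝ Z^2 · n^-3
f₁/f₂ = (2/5)^2 · (1/1)^-3 = 4/25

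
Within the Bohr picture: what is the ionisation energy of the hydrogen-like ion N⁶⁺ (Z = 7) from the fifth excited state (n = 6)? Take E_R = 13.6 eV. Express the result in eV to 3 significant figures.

E_n = −E_R·Z²/n² = −13.6 × 7²/6² eV = -18.5 eV
Ionisation energy = −E_n = 18.5 eV

18.5 eV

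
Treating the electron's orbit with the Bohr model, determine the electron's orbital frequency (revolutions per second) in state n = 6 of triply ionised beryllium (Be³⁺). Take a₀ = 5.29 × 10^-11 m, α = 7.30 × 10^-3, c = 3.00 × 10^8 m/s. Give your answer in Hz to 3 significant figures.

4.88 × 10^14 Hz

r = n²a₀/Z = 4.76 × 10^-10 m, v = Zαc/n = 1.46 × 10^6 m/s
f = v/(2πr) = 4.88 × 10^14 Hz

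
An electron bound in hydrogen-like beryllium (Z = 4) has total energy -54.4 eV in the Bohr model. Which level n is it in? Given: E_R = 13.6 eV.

E_n = −E_R Z²/n² ⇒ n² = E_R Z²/(−E_n) = 13.6 × 4² / 54.4 ≈ 4.00
n = 2

2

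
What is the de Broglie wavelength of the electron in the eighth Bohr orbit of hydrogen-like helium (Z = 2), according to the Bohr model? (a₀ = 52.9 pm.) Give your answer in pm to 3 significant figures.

1330 pm

The Bohr quantisation condition is nλ = 2πr_n.
r_n = n²a₀/Z = 1690 pm
λ = 2πr_n/n = 2π·1690/8 = 1330 pm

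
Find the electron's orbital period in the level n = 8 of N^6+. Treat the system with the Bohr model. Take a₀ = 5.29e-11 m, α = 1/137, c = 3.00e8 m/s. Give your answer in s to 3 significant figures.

r = n²a₀/Z = 8²·5.29e-11/7 = 4.84e-10 m
v = Zαc/n = 7·0.00730·3.00e8/8 = 1.92e6 m/s
T = 2πr/v = 1.59e-15 s

1.59e-15 s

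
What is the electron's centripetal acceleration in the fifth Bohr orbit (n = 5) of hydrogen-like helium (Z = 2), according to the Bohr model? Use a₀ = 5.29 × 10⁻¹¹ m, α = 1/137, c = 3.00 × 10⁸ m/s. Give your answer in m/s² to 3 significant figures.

1.16 × 10²¹ m/s²

r = n²a₀/Z = 6.61 × 10⁻¹⁰ m, v = Zαc/n = 8.76 × 10⁵ m/s
a = v²/r = (8.76 × 10⁵)² / 6.61 × 10⁻¹⁰ = 1.16 × 10²¹ m/s²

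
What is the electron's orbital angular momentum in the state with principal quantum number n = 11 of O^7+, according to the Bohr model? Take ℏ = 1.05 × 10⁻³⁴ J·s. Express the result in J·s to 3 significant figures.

L_n = nℏ = 11 × 1.05 × 10⁻³⁴ = 1.16 × 10⁻³³ J·s

1.16 × 10⁻³³ J·s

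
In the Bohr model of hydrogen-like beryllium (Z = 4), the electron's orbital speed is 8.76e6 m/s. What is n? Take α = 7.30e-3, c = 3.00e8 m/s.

v_n = Zαc/n ⇒ n = Zαc/v = 4 × 0.00730 × 3.00e8 / 8.76e6 ≈ 1.00
n = 1

1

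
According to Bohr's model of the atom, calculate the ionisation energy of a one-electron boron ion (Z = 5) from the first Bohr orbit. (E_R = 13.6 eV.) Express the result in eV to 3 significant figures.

E_n = −E_R·Z²/n² = −13.6 × 5²/1² eV = -340 eV
Ionisation energy = −E_n = 340 eV

340 eV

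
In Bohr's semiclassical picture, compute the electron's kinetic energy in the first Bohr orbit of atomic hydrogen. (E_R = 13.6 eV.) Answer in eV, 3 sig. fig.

For a Coulomb orbit the virial theorem gives K = −E_n.
E_n = −E_R·Z²/n², so K = E_R·Z²/n² = 13.6 × 1²/1² = 13.6 eV

13.6 eV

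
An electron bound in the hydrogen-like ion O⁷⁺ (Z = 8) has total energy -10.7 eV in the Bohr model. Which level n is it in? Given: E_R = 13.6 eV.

E_n = −E_R Z²/n² ⇒ n² = E_R Z²/(−E_n) = 13.6 × 8² / 10.7 ≈ 81.35
n = 9

9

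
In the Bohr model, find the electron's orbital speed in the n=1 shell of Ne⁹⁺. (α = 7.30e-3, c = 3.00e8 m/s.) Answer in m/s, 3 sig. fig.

v_n = Zαc/n = 10 × 0.00730 × 3.00e8 / 1
    = 2.19e7 m/s

2.19e7 m/s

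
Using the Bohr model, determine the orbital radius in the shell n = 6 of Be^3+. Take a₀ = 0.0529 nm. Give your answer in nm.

0.476 nm

r_n = n²a₀/Z = 6² × 0.0529 / 4
    = 36 × 0.0529 / 4 = 0.476 nm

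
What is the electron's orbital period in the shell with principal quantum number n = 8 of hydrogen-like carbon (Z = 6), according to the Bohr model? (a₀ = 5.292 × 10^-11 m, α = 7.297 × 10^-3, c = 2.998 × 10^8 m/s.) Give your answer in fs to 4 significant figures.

r = n²a₀/Z = 8²·5.292 × 10^-11/6 = 5.645 × 10^-10 m
v = Zαc/n = 6·0.007297·2.998 × 10^8/8 = 1.641 × 10^6 m/s
T = 2πr/v = 2.162 × 10^-15 s = 2.162 fs

2.162 fs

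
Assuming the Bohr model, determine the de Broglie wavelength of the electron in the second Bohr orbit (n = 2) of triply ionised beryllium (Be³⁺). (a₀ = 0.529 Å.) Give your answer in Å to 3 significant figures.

The Bohr quantisation condition is nλ = 2πr_n.
r_n = n²a₀/Z = 0.529 Å
λ = 2πr_n/n = 2π·0.529/2 = 1.66 Å

1.66 Å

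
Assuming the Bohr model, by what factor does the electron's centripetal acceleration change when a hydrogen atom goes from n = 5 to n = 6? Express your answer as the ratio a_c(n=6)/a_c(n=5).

625/1296

a_c ∝ Z^3 · n^-4; with Z fixed, a_c ∝ n^-4.
a_c(n=6)/a_c(n=5) = (6/5)^-4 = 625/1296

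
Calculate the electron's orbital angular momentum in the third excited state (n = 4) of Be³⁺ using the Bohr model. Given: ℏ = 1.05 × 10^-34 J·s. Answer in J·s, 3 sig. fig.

4.20 × 10^-34 J·s

L_n = nℏ = 4 × 1.05 × 10^-34 = 4.20 × 10^-34 J·s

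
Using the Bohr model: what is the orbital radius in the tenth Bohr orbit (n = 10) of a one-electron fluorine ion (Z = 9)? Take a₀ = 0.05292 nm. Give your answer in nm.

r_n = n²a₀/Z = 10² × 0.05292 / 9
    = 100 × 0.05292 / 9 = 0.5880 nm

0.5880 nm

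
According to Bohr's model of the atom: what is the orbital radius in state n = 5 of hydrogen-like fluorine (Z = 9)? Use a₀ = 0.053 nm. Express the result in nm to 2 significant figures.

0.15 nm

r_n = n²a₀/Z = 5² × 0.053 / 9
    = 25 × 0.053 / 9 = 0.15 nm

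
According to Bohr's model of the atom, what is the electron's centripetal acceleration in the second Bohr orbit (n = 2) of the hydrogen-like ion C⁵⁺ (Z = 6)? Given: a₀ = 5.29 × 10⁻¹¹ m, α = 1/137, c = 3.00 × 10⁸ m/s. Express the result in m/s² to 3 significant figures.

r = n²a₀/Z = 3.53 × 10⁻¹¹ m, v = Zαc/n = 6.57 × 10⁶ m/s
a = v²/r = (6.57 × 10⁶)² / 3.53 × 10⁻¹¹ = 1.22 × 10²⁴ m/s²

1.22 × 10²⁴ m/s²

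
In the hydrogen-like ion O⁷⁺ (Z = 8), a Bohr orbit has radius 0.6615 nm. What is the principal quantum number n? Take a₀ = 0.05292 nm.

10

r_n = n²a₀/Z ⇒ n² = rZ/a₀ = 0.6615 × 8 / 0.05292 ≈ 100.00
n = 10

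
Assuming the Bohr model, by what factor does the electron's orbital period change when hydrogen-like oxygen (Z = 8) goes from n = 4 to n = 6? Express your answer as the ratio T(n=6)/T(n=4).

T ∝ Z^-2 · n^3; with Z fixed, T ∝ n^3.
T(n=6)/T(n=4) = (6/4)^3 = 27/8

27/8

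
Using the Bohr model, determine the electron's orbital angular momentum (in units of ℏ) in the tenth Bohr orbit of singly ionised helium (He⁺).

10

L_n = nℏ, so L/ℏ = n = 10.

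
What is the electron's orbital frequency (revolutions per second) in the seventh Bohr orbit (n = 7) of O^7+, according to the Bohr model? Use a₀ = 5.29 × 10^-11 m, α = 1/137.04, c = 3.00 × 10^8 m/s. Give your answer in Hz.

r = n²a₀/Z = 3.24 × 10^-10 m, v = Zαc/n = 2.50 × 10^6 m/s
f = v/(2πr) = 1.23 × 10^15 Hz

1.23 × 10^15 Hz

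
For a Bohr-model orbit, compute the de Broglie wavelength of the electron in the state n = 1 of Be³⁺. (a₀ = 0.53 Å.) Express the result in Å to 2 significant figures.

The Bohr quantisation condition is nλ = 2πr_n.
r_n = n²a₀/Z = 0.13 Å
λ = 2πr_n/n = 2π·0.13/1 = 0.83 Å

0.83 Å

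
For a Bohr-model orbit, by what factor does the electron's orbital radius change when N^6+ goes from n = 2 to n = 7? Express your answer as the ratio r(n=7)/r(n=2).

49/4

r ∝ Z^-1 · n^2; with Z fixed, r ∝ n^2.
r(n=7)/r(n=2) = (7/2)^2 = 49/4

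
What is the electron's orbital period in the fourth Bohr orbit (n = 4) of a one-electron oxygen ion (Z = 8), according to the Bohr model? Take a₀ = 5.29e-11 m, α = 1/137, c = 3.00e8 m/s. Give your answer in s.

r = n²a₀/Z = 4²·5.29e-11/8 = 1.06e-10 m
v = Zαc/n = 8·0.00730·3.00e8/4 = 4.38e6 m/s
T = 2πr/v = 1.52e-16 s

1.52e-16 s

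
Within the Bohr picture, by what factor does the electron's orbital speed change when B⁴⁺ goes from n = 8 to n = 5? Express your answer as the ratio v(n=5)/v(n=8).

v ∝ Z^1 · n^-1; with Z fixed, v ∝ n^-1.
v(n=5)/v(n=8) = (5/8)^-1 = 8/5

8/5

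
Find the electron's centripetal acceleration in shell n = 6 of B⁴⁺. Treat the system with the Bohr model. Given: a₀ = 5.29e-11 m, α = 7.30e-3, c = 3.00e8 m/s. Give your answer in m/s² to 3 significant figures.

r = n²a₀/Z = 3.81e-10 m, v = Zαc/n = 1.82e6 m/s
a = v²/r = (1.82e6)² / 3.81e-10 = 8.74e21 m/s²

8.74e21 m/s²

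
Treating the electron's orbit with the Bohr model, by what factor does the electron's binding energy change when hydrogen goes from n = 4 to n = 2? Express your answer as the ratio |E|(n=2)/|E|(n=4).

|E| ∝ Z^2 · n^-2; with Z fixed, |E| ∝ n^-2.
|E|(n=2)/|E|(n=4) = (2/4)^-2 = 4

4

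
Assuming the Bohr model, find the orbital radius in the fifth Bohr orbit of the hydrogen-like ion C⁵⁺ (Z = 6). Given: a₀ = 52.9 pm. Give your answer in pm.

r_n = n²a₀/Z = 5² × 52.9 / 6
    = 25 × 52.9 / 6 = 220 pm

220 pm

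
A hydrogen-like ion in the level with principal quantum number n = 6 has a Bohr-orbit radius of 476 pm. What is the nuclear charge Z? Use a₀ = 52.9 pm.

4

r_n = n²a₀/Z ⇒ Z = n²a₀/r = 6² × 52.9 / 476 ≈ 4.00
Z = 4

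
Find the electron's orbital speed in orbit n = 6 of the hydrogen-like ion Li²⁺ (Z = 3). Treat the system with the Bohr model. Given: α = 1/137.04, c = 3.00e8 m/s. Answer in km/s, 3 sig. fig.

1090 km/s

v_n = Zαc/n = 3 × 0.00730 × 3.00e8 / 6
    = 1090 km/s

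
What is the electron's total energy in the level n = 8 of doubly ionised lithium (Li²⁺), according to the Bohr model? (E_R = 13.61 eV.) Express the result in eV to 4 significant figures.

-1.914 eV

E_n = −E_R·Z²/n² = −13.61 × 3²/8² = -1.914 eV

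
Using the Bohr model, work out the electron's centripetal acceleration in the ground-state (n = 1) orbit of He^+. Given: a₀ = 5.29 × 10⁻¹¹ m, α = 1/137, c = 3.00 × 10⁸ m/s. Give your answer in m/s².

7.25 × 10²³ m/s²

r = n²a₀/Z = 2.65 × 10⁻¹¹ m, v = Zαc/n = 4.38 × 10⁶ m/s
a = v²/r = (4.38 × 10⁶)² / 2.65 × 10⁻¹¹ = 7.25 × 10²³ m/s²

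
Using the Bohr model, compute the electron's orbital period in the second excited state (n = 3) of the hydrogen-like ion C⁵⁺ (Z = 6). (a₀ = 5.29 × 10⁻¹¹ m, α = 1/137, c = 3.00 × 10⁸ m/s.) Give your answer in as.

r = n²a₀/Z = 3²·5.29 × 10⁻¹¹/6 = 7.94 × 10⁻¹¹ m
v = Zαc/n = 6·0.00730·3.00 × 10⁸/3 = 4.38 × 10⁶ m/s
T = 2πr/v = 1.14 × 10⁻¹⁶ s = 114 as

114 as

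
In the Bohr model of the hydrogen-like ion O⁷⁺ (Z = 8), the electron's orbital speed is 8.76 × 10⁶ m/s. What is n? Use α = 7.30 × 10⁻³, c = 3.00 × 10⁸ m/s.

v_n = Zαc/n ⇒ n = Zαc/v = 8 × 0.00730 × 3.00 × 10⁸ / 8.76 × 10⁶ ≈ 2.00
n = 2

2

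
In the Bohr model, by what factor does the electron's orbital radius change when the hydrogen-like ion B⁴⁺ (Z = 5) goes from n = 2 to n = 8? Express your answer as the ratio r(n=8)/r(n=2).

r ∝ Z^-1 · n^2; with Z fixed, r ∝ n^2.
r(n=8)/r(n=2) = (8/2)^2 = 16

16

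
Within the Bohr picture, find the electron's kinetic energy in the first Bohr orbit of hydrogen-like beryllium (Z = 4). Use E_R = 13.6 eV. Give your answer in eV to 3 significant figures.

218 eV

For a Coulomb orbit the virial theorem gives K = −E_n.
E_n = −E_R·Z²/n², so K = E_R·Z²/n² = 13.6 × 4²/1² = 218 eV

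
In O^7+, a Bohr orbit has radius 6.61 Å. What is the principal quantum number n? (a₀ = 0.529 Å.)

r_n = n²a₀/Z ⇒ n² = rZ/a₀ = 6.61 × 8 / 0.529 ≈ 99.96
n = 10

10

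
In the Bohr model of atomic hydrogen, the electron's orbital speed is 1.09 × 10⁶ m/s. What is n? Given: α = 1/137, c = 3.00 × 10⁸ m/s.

2

v_n = Zαc/n ⇒ n = Zαc/v = 1 × 0.00730 × 3.00 × 10⁸ / 1.09 × 10⁶ ≈ 2.01
n = 2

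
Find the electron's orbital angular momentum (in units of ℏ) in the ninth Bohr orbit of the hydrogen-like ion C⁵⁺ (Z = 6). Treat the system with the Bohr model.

L_n = nℏ, so L/ℏ = n = 9.

9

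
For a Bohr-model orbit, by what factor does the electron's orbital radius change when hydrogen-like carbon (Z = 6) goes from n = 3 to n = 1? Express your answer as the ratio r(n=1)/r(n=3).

r ∝ Z^-1 · n^2; with Z fixed, r ∝ n^2.
r(n=1)/r(n=3) = (1/3)^2 = 1/9

1/9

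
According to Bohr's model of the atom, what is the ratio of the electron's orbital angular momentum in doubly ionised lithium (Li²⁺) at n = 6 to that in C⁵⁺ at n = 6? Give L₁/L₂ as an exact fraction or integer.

1

L = nℏ is independent of Z.
L₁/L₂ = n₁/n₂ = 6/6 = 1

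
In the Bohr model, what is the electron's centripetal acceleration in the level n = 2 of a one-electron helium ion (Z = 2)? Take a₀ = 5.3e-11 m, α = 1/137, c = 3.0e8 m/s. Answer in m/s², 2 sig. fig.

r = n²a₀/Z = 1.1e-10 m, v = Zαc/n = 2.2e6 m/s
a = v²/r = (2.2e6)² / 1.1e-10 = 4.5e22 m/s²

4.5e22 m/s²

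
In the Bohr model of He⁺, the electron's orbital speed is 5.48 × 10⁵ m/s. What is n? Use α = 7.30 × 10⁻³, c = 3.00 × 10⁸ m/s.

v_n = Zαc/n ⇒ n = Zαc/v = 2 × 0.00730 × 3.00 × 10⁸ / 5.48 × 10⁵ ≈ 7.99
n = 8

8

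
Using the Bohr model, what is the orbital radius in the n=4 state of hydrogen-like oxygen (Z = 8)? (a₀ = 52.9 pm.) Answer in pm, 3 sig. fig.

r_n = n²a₀/Z = 4² × 52.9 / 8
    = 16 × 52.9 / 8 = 106 pm

106 pm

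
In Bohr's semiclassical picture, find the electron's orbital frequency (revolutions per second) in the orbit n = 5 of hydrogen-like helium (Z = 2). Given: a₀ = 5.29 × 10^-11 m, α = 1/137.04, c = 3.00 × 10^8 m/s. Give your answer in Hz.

2.11 × 10^14 Hz

r = n²a₀/Z = 6.61 × 10^-10 m, v = Zαc/n = 8.76 × 10^5 m/s
f = v/(2πr) = 2.11 × 10^14 Hz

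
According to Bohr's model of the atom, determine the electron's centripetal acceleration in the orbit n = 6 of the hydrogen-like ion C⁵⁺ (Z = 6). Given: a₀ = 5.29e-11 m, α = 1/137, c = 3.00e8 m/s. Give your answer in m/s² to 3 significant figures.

r = n²a₀/Z = 3.17e-10 m, v = Zαc/n = 2.19e6 m/s
a = v²/r = (2.19e6)² / 3.17e-10 = 1.51e22 m/s²

1.51e22 m/s²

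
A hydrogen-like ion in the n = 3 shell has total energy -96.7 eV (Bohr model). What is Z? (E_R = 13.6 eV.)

E_n = −E_R Z²/n² ⇒ Z² = −E_n n²/E_R = 96.7 × 3² / 13.6 ≈ 63.99
Z = 8

8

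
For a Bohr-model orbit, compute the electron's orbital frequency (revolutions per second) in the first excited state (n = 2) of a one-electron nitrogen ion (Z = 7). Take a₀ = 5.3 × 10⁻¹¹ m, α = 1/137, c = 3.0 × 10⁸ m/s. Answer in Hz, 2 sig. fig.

r = n²a₀/Z = 3.0 × 10⁻¹¹ m, v = Zαc/n = 7.7 × 10⁶ m/s
f = v/(2πr) = 4.0 × 10¹⁶ Hz

4.0 × 10¹⁶ Hz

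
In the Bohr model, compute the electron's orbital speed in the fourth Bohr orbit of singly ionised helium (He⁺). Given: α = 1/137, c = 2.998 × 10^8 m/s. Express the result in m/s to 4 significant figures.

v_n = Zαc/n = 2 × 0.007299 × 2.998 × 10^8 / 4
    = 1.094 × 10^6 m/s

1.094 × 10^6 m/s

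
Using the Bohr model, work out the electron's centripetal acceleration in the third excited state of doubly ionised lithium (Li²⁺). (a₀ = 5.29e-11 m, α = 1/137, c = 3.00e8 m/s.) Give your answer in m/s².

r = n²a₀/Z = 2.82e-10 m, v = Zαc/n = 1.64e6 m/s
a = v²/r = (1.64e6)² / 2.82e-10 = 9.56e21 m/s²

9.56e21 m/s²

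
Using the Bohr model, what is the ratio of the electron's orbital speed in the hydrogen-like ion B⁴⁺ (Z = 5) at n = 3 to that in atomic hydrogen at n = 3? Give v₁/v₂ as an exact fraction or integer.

v ∝ Z^1 · n^-1
v₁/v₂ = (5/1)^1 · (3/3)^-1 = 5

5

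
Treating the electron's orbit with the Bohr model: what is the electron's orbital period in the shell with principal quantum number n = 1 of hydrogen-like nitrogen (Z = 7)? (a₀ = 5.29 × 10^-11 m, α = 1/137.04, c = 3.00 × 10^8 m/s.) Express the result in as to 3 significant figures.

r = n²a₀/Z = 1²·5.29 × 10^-11/7 = 7.56 × 10^-12 m
v = Zαc/n = 7·0.00730·3.00 × 10^8/1 = 1.53 × 10^7 m/s
T = 2πr/v = 3.10 × 10^-18 s = 3.10 as

3.10 as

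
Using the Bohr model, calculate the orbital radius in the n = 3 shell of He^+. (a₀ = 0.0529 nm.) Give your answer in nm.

0.238 nm

r_n = n²a₀/Z = 3² × 0.0529 / 2
    = 9 × 0.0529 / 2 = 0.238 nm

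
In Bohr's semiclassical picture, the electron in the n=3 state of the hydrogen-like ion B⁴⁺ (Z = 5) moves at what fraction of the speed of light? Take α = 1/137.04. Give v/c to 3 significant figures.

0.0122

v_n = Zαc/n, so v/c = Zα/n = 5 × 0.00730 / 3 = 0.0122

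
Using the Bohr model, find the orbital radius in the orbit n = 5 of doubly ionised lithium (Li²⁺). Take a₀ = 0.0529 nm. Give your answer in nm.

0.441 nm

r_n = n²a₀/Z = 5² × 0.0529 / 3
    = 25 × 0.0529 / 3 = 0.441 nm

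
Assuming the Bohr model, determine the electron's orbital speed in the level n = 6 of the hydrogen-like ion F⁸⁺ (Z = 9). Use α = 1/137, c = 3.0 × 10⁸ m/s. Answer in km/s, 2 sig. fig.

v_n = Zαc/n = 9 × 0.0073 × 3.0 × 10⁸ / 6
    = 3300 km/s

3300 km/s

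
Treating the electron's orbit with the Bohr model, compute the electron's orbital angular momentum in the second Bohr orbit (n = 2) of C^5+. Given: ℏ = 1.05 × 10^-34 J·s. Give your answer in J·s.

2.10 × 10^-34 J·s

L_n = nℏ = 2 × 1.05 × 10^-34 = 2.10 × 10^-34 J·s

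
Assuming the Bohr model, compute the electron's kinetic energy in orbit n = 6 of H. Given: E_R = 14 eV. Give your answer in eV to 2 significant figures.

For a Coulomb orbit the virial theorem gives K = −E_n.
E_n = −E_R·Z²/n², so K = E_R·Z²/n² = 14 × 1²/6² = 0.39 eV

0.39 eV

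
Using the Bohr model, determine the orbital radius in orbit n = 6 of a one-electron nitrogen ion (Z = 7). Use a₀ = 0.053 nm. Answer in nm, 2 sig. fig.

r_n = n²a₀/Z = 6² × 0.053 / 7
    = 36 × 0.053 / 7 = 0.27 nm

0.27 nm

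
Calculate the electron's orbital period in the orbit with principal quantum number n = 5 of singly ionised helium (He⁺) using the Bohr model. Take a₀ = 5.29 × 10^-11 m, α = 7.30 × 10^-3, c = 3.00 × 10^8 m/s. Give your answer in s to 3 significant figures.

r = n²a₀/Z = 5²·5.29 × 10^-11/2 = 6.61 × 10^-10 m
v = Zαc/n = 2·0.00730·3.00 × 10^8/5 = 8.76 × 10^5 m/s
T = 2πr/v = 4.74 × 10^-15 s

4.74 × 10^-15 s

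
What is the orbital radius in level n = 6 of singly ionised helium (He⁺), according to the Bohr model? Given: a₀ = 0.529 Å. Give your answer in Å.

9.52 Å

r_n = n²a₀/Z = 6² × 0.529 / 2
    = 36 × 0.529 / 2 = 9.52 Å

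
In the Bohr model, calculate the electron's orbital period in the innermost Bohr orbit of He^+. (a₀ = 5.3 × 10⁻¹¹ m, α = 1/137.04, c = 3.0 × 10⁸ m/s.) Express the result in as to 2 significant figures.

38 as

r = n²a₀/Z = 1²·5.3 × 10⁻¹¹/2 = 2.6 × 10⁻¹¹ m
v = Zαc/n = 2·0.0073·3.0 × 10⁸/1 = 4.4 × 10⁶ m/s
T = 2πr/v = 3.8 × 10⁻¹⁷ s = 38 as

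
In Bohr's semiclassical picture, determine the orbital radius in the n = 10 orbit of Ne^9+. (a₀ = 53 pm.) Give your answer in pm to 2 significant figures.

r_n = n²a₀/Z = 10² × 53 / 10
    = 100 × 53 / 10 = 530 pm

530 pm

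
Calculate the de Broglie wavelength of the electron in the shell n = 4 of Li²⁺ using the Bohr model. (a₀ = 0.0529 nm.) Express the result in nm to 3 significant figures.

0.443 nm

The Bohr quantisation condition is nλ = 2πr_n.
r_n = n²a₀/Z = 0.282 nm
λ = 2πr_n/n = 2π·0.282/4 = 0.443 nm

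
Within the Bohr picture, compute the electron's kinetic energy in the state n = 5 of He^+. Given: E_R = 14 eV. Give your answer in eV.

For a Coulomb orbit the virial theorem gives K = −E_n.
E_n = −E_R·Z²/n², so K = E_R·Z²/n² = 14 × 2²/5² = 2.2 eV

2.2 eV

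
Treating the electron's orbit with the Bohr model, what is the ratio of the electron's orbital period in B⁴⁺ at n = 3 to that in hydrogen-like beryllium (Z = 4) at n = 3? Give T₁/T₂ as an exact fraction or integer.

T ∝ Z^-2 · n^3
T₁/T₂ = (5/4)^-2 · (3/3)^3 = 16/25

16/25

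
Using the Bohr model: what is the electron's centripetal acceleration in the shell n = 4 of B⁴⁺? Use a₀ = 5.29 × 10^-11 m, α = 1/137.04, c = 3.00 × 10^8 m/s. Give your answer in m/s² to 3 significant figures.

r = n²a₀/Z = 1.69 × 10^-10 m, v = Zαc/n = 2.74 × 10^6 m/s
a = v²/r = (2.74 × 10^6)² / 1.69 × 10^-10 = 4.42 × 10^22 m/s²

4.42 × 10^22 m/s²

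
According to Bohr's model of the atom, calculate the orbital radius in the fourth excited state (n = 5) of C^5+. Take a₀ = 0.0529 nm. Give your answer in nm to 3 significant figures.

r_n = n²a₀/Z = 5² × 0.0529 / 6
    = 25 × 0.0529 / 6 = 0.220 nm

0.220 nm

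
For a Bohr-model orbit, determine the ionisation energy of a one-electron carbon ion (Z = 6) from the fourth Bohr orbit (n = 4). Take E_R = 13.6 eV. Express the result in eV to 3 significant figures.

30.6 eV

E_n = −E_R·Z²/n² = −13.6 × 6²/4² eV = -30.6 eV
Ionisation energy = −E_n = 30.6 eV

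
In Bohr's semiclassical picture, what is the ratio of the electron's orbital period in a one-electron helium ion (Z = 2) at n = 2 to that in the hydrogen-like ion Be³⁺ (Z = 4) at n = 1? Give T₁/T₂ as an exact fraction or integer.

T ∝ Z^-2 · n^3
T₁/T₂ = (2/4)^-2 · (2/1)^3 = 32

32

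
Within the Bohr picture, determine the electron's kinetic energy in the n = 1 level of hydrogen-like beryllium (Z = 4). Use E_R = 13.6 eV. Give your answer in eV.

218 eV

For a Coulomb orbit the virial theorem gives K = −E_n.
E_n = −E_R·Z²/n², so K = E_R·Z²/n² = 13.6 × 4²/1² = 218 eV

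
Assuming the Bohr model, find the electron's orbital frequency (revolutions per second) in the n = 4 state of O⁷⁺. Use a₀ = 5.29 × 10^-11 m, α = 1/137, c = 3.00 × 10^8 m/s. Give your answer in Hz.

6.59 × 10^15 Hz

r = n²a₀/Z = 1.06 × 10^-10 m, v = Zαc/n = 4.38 × 10^6 m/s
f = v/(2πr) = 6.59 × 10^15 Hz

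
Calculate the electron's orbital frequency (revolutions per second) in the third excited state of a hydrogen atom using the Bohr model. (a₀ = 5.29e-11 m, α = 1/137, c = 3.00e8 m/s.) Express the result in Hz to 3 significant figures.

1.03e14 Hz

r = n²a₀/Z = 8.46e-10 m, v = Zαc/n = 5.47e5 m/s
f = v/(2πr) = 1.03e14 Hz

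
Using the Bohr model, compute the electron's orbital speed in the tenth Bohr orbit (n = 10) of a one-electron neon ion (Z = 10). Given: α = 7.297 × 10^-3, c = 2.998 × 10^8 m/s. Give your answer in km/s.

2188 km/s

v_n = Zαc/n = 10 × 0.007297 × 2.998 × 10^8 / 10
    = 2188 km/s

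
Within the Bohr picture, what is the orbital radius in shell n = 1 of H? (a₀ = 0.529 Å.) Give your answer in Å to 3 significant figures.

r_n = n²a₀/Z = 1² × 0.529 / 1
    = 1 × 0.529 / 1 = 0.529 Å

0.529 Å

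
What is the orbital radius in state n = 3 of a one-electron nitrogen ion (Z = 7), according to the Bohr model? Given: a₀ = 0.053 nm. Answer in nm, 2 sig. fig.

0.068 nm

r_n = n²a₀/Z = 3² × 0.053 / 7
    = 9 × 0.053 / 7 = 0.068 nm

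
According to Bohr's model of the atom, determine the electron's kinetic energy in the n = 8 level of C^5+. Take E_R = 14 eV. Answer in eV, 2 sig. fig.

7.9 eV

For a Coulomb orbit the virial theorem gives K = −E_n.
E_n = −E_R·Z²/n², so K = E_R·Z²/n² = 14 × 6²/8² = 7.9 eV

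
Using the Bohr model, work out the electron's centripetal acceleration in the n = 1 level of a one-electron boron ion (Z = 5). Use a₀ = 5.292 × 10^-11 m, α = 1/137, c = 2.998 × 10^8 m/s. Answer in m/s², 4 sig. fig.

1.131 × 10^25 m/s²

r = n²a₀/Z = 1.058 × 10^-11 m, v = Zαc/n = 1.094 × 10^7 m/s
a = v²/r = (1.094 × 10^7)² / 1.058 × 10^-11 = 1.131 × 10^25 m/s²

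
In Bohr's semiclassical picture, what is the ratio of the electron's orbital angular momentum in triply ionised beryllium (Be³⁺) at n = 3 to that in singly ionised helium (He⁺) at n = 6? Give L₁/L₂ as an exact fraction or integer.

1/2

L = nℏ is independent of Z.
L₁/L₂ = n₁/n₂ = 3/6 = 1/2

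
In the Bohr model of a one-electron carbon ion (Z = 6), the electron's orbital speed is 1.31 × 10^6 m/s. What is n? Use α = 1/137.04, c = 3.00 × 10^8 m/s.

v_n = Zαc/n ⇒ n = Zαc/v = 6 × 0.00730 × 3.00 × 10^8 / 1.31 × 10^6 ≈ 10.03
n = 10

10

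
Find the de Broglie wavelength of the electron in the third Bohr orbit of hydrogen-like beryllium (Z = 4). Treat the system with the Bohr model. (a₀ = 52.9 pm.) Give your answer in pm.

The Bohr quantisation condition is nλ = 2πr_n.
r_n = n²a₀/Z = 119 pm
λ = 2πr_n/n = 2π·119/3 = 249 pm

249 pm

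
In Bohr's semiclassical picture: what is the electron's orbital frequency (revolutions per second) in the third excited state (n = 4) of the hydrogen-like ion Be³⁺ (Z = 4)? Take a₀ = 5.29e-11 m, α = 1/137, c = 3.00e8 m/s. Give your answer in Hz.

r = n²a₀/Z = 2.12e-10 m, v = Zαc/n = 2.19e6 m/s
f = v/(2πr) = 1.65e15 Hz

1.65e15 Hz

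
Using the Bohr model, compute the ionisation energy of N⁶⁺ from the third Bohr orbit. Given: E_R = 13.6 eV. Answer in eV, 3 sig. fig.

E_n = −E_R·Z²/n² = −13.6 × 7²/3² eV = -74.0 eV
Ionisation energy = −E_n = 74.0 eV

74.0 eV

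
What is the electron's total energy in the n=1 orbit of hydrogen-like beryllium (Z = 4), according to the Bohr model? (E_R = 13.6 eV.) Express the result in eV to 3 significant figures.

E_n = −E_R·Z²/n² = −13.6 × 4²/1² = -218 eV

-218 eV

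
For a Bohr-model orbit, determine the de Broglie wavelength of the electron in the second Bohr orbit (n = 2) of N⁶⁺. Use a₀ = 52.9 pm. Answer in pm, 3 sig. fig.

The Bohr quantisation condition is nλ = 2πr_n.
r_n = n²a₀/Z = 30.2 pm
λ = 2πr_n/n = 2π·30.2/2 = 95.0 pm

95.0 pm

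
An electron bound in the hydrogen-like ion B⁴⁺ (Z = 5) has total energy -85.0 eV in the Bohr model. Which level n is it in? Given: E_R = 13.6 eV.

E_n = −E_R Z²/n² ⇒ n² = E_R Z²/(−E_n) = 13.6 × 5² / 85.0 ≈ 4.00
n = 2

2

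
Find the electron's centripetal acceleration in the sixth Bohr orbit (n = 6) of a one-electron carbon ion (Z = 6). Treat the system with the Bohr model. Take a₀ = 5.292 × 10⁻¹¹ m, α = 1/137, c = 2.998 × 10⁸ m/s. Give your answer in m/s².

1.508 × 10²² m/s²

r = n²a₀/Z = 3.175 × 10⁻¹⁰ m, v = Zαc/n = 2.188 × 10⁶ m/s
a = v²/r = (2.188 × 10⁶)² / 3.175 × 10⁻¹⁰ = 1.508 × 10²² m/s²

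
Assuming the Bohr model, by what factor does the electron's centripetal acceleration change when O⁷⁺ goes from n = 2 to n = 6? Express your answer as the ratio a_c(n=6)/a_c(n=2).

a_c ∝ Z^3 · n^-4; with Z fixed, a_c ∝ n^-4.
a_c(n=6)/a_c(n=2) = (6/2)^-4 = 1/81

1/81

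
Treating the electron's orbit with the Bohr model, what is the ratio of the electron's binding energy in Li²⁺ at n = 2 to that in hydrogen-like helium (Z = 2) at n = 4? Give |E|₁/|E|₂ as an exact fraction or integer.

9

|E| ∝ Z^2 · n^-2
|E|₁/|E|₂ = (3/2)^2 · (2/4)^-2 = 9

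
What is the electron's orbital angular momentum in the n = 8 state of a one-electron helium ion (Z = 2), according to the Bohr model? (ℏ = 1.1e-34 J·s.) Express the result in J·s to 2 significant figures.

L_n = nℏ = 8 × 1.1e-34 = 8.8e-34 J·s

8.8e-34 J·s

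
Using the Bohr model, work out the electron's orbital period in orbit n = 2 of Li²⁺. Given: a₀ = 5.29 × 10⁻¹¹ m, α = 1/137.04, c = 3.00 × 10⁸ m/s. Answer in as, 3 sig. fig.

135 as

r = n²a₀/Z = 2²·5.29 × 10⁻¹¹/3 = 7.05 × 10⁻¹¹ m
v = Zαc/n = 3·0.00730·3.00 × 10⁸/2 = 3.28 × 10⁶ m/s
T = 2πr/v = 1.35 × 10⁻¹⁶ s = 135 as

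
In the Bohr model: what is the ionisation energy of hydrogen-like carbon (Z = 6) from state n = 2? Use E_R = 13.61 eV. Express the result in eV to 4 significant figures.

E_n = −E_R·Z²/n² = −13.61 × 6²/2² eV = -122.5 eV
Ionisation energy = −E_n = 122.5 eV

122.5 eV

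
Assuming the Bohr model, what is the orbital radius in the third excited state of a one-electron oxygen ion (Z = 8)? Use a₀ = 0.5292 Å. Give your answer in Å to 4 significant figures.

r_n = n²a₀/Z = 4² × 0.5292 / 8
    = 16 × 0.5292 / 8 = 1.058 Å

1.058 Å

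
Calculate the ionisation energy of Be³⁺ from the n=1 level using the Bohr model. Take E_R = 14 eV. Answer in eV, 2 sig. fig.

220 eV

E_n = −E_R·Z²/n² = −14 × 4²/1² eV = -220 eV
Ionisation energy = −E_n = 220 eV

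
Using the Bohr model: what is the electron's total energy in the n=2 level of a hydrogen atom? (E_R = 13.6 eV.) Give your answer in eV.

E_n = −E_R·Z²/n² = −13.6 × 1²/2² = -3.40 eV

-3.40 eV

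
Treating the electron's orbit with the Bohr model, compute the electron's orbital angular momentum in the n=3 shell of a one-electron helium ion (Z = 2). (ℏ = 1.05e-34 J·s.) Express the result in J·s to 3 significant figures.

3.15e-34 J·s

L_n = nℏ = 3 × 1.05e-34 = 3.15e-34 J·s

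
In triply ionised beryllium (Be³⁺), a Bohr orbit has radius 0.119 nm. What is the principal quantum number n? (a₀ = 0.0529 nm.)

3

r_n = n²a₀/Z ⇒ n² = rZ/a₀ = 0.119 × 4 / 0.0529 ≈ 9.00
n = 3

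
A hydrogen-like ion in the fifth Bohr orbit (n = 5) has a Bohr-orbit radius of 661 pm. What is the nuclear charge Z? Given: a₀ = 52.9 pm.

r_n = n²a₀/Z ⇒ Z = n²a₀/r = 5² × 52.9 / 661 ≈ 2.00
Z = 2

2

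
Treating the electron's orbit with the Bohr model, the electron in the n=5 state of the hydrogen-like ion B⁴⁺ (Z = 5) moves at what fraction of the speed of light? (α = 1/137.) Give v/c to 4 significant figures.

v_n = Zαc/n, so v/c = Zα/n = 5 × 0.007299 / 5 = 0.007299

0.007299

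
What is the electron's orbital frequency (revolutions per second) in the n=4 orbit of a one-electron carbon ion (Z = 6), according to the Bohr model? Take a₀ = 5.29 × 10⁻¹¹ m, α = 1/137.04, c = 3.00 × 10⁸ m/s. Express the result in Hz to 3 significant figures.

r = n²a₀/Z = 1.41 × 10⁻¹⁰ m, v = Zαc/n = 3.28 × 10⁶ m/s
f = v/(2πr) = 3.70 × 10¹⁵ Hz

3.70 × 10¹⁵ Hz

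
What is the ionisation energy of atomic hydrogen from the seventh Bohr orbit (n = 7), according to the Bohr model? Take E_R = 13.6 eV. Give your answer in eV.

E_n = −E_R·Z²/n² = −13.6 × 1²/7² eV = -0.278 eV
Ionisation energy = −E_n = 0.278 eV

0.278 eV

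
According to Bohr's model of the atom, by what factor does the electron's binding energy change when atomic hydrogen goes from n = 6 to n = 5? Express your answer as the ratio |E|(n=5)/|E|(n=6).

36/25

|E| ∝ Z^2 · n^-2; with Z fixed, |E| ∝ n^-2.
|E|(n=5)/|E|(n=6) = (5/6)^-2 = 36/25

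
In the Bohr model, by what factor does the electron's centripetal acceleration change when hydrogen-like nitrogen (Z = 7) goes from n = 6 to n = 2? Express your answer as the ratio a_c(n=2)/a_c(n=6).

a_c ∝ Z^3 · n^-4; with Z fixed, a_c ∝ n^-4.
a_c(n=2)/a_c(n=6) = (2/6)^-4 = 81

81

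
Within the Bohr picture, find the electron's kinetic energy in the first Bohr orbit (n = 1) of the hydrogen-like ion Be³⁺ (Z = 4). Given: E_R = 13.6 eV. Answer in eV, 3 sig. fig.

218 eV

For a Coulomb orbit the virial theorem gives K = −E_n.
E_n = −E_R·Z²/n², so K = E_R·Z²/n² = 13.6 × 4²/1² = 218 eV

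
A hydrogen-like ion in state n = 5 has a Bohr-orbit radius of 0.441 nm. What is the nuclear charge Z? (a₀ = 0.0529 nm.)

3

r_n = n²a₀/Z ⇒ Z = n²a₀/r = 5² × 0.0529 / 0.441 ≈ 3.00
Z = 3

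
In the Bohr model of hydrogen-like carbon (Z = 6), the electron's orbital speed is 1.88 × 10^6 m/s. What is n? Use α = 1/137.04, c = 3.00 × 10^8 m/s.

7

v_n = Zαc/n ⇒ n = Zαc/v = 6 × 0.00730 × 3.00 × 10^8 / 1.88 × 10^6 ≈ 6.99
n = 7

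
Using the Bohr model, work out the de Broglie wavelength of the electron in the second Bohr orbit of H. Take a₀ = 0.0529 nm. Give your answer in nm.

0.665 nm

The Bohr quantisation condition is nλ = 2πr_n.
r_n = n²a₀/Z = 0.212 nm
λ = 2πr_n/n = 2π·0.212/2 = 0.665 nm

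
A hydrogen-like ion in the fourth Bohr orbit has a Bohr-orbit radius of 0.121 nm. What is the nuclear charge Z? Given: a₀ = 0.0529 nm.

r_n = n²a₀/Z ⇒ Z = n²a₀/r = 4² × 0.0529 / 0.121 ≈ 7.00
Z = 7

7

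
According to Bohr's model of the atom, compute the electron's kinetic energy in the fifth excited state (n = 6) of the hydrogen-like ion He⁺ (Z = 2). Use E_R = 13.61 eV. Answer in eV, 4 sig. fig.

For a Coulomb orbit the virial theorem gives K = −E_n.
E_n = −E_R·Z²/n², so K = E_R·Z²/n² = 13.61 × 2²/6² = 1.512 eV

1.512 eV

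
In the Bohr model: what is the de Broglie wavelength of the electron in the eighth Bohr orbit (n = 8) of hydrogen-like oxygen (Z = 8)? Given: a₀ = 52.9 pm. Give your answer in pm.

332 pm

The Bohr quantisation condition is nλ = 2πr_n.
r_n = n²a₀/Z = 423 pm
λ = 2πr_n/n = 2π·423/8 = 332 pm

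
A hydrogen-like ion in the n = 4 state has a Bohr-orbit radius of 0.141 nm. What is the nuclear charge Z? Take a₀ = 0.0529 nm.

r_n = n²a₀/Z ⇒ Z = n²a₀/r = 4² × 0.0529 / 0.141 ≈ 6.00
Z = 6

6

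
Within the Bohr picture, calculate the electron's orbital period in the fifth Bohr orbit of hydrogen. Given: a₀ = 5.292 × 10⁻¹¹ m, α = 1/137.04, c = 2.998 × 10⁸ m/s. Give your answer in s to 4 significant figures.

1.900 × 10⁻¹⁴ s

r = n²a₀/Z = 5²·5.292 × 10⁻¹¹/1 = 1.323 × 10⁻⁹ m
v = Zαc/n = 1·0.007297·2.998 × 10⁸/5 = 4.375 × 10⁵ m/s
T = 2πr/v = 1.900 × 10⁻¹⁴ s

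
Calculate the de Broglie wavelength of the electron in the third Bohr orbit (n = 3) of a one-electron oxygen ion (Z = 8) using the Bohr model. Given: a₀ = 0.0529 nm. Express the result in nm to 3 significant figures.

0.125 nm

The Bohr quantisation condition is nλ = 2πr_n.
r_n = n²a₀/Z = 0.0595 nm
λ = 2πr_n/n = 2π·0.0595/3 = 0.125 nm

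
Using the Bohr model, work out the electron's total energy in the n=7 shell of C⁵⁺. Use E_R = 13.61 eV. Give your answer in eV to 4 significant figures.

E_n = −E_R·Z²/n² = −13.61 × 6²/7² = -9.999 eV

-9.999 eV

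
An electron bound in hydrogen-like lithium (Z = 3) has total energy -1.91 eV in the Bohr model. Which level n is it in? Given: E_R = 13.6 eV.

8

E_n = −E_R Z²/n² ⇒ n² = E_R Z²/(−E_n) = 13.6 × 3² / 1.91 ≈ 64.08
n = 8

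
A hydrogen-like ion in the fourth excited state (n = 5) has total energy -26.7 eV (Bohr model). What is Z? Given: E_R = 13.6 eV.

7

E_n = −E_R Z²/n² ⇒ Z² = −E_n n²/E_R = 26.7 × 5² / 13.6 ≈ 49.08
Z = 7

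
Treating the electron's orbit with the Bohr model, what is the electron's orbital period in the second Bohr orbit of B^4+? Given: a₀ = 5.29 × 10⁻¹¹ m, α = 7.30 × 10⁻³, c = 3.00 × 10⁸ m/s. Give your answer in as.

r = n²a₀/Z = 2²·5.29 × 10⁻¹¹/5 = 4.23 × 10⁻¹¹ m
v = Zαc/n = 5·0.00730·3.00 × 10⁸/2 = 5.47 × 10⁶ m/s
T = 2πr/v = 4.86 × 10⁻¹⁷ s = 48.6 as

48.6 as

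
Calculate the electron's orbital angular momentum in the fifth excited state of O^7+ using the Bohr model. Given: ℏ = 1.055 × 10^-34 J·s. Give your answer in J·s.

L_n = nℏ = 6 × 1.055 × 10^-34 = 6.330 × 10^-34 J·s

6.330 × 10^-34 J·s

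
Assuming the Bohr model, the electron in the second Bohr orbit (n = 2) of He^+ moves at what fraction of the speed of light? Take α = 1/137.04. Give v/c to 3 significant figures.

0.00730

v_n = Zαc/n, so v/c = Zα/n = 2 × 0.00730 / 2 = 0.00730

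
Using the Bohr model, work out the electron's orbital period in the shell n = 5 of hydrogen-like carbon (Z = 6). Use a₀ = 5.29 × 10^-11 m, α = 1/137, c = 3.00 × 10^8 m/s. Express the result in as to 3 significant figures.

527 as

r = n²a₀/Z = 5²·5.29 × 10^-11/6 = 2.20 × 10^-10 m
v = Zαc/n = 6·0.00730·3.00 × 10^8/5 = 2.63 × 10^6 m/s
T = 2πr/v = 5.27 × 10^-16 s = 527 as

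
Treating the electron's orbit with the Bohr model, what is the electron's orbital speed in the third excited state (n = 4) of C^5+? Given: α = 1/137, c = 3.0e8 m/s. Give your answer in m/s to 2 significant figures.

v_n = Zαc/n = 6 × 0.0073 × 3.0e8 / 4
    = 3.3e6 m/s

3.3e6 m/s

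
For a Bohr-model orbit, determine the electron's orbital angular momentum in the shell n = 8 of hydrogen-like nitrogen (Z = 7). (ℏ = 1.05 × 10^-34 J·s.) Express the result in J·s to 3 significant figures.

L_n = nℏ = 8 × 1.05 × 10^-34 = 8.40 × 10^-34 J·s

8.40 × 10^-34 J·s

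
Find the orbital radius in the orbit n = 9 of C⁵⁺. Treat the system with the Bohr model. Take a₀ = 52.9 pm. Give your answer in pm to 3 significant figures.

714 pm

r_n = n²a₀/Z = 9² × 52.9 / 6
    = 81 × 52.9 / 6 = 714 pm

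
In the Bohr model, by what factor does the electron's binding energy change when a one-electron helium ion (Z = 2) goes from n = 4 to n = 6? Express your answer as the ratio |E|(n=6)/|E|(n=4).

4/9

|E| ∝ Z^2 · n^-2; with Z fixed, |E| ∝ n^-2.
|E|(n=6)/|E|(n=4) = (6/4)^-2 = 4/9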